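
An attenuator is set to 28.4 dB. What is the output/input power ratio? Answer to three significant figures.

0.00145

Power ratio = 10^(dB/10).
10^(-28.4/10) = 10^(-2.840) = 0.00145.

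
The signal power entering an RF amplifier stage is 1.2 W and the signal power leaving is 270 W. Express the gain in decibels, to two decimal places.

Power is a power quantity, so gain = 10·log₁₀(P_out/P_in).
10·log₁₀(270/1.2) = 10·log₁₀(225.0) = 23.52 dB.

23.52 dB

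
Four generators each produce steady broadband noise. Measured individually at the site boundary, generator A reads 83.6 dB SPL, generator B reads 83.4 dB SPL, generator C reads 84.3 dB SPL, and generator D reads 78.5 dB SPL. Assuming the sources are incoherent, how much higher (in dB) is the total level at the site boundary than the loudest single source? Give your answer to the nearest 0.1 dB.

4.7 dB

Uncorrelated sources add in intensity (power), not in dB.
L_total = 10·log₁₀(10^(83.6/10) + 10^(83.4/10) + 10^(84.3/10) + 10^(78.5/10)) = 88.96 dB SPL.
Excess over the loudest (84.3 dB): 88.96 − 84.3 = 4.7 dB.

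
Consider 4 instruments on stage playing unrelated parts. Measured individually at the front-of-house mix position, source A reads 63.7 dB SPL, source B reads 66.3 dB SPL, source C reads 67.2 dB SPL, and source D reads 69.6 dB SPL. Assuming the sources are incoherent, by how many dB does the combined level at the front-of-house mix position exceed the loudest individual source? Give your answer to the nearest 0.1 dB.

Incoherent sources sum as intensities:
L_total = 10·log₁₀(10^(63.7/10) + 10^(66.3/10) + 10^(67.2/10) + 10^(69.6/10)) = 73.22 dB SPL.
Excess over the loudest (69.6 dB): 73.22 − 69.6 = 3.6 dB.

3.6 dB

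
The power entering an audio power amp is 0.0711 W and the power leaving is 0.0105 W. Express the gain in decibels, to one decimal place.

Power is a power quantity, so gain = 10·log₁₀(P_out/P_in).
10·log₁₀(0.0105/0.0711) = 10·log₁₀(0.1477) = -8.3 dB.

-8.3 dB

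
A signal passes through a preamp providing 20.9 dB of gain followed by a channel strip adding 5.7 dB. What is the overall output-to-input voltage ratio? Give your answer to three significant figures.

Net gain = 20.9 + 5.7 = 26.6 dB.
Voltage ratio = 10^(26.6/20) = 21.4.

21.4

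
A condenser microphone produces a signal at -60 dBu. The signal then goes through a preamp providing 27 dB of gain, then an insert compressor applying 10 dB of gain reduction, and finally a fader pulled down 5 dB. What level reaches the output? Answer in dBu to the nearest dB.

-48 dBu

Gain stages sum in dB:
-60 + 27 − 10 − 5 = -48 dBu.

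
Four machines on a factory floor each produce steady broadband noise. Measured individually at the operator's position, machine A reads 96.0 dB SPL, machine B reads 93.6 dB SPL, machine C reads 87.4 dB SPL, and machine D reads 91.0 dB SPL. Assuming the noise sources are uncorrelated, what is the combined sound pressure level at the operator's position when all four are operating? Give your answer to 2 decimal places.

Add the sources as powers (linear), then convert back to dB:
L_total = 10·log₁₀(10^(96.0/10) + 10^(93.6/10) + 10^(87.4/10) + 10^(91.0/10)) = 10·log₁₀(8080000000) = 99.07 dB SPL.

99.07 dB SPL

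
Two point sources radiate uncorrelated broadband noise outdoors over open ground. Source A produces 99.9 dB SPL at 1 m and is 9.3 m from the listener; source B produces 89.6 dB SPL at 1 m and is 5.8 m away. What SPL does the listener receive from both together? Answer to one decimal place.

81.5 dB SPL

At the listener: L_A = 99.9 − 20·log₁₀(9.3) = 80.53 dB; L_B = 89.6 − 20·log₁₀(5.8) = 74.33 dB.
Combined: 10·log₁₀(10^(80.53/10)+10^(74.33/10)) = 81.5 dB SPL.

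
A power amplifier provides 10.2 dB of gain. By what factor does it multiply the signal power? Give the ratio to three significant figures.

10.5

Power ratio = 10^(dB/10).
10^(10.2/10) = 10^(1.020) = 10.5.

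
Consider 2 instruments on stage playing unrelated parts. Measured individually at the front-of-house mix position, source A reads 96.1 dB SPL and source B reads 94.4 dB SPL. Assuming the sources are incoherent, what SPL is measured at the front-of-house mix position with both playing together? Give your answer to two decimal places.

98.34 dB SPL

Incoherent sources sum as intensities:
L_total = 10·log₁₀(10^(96.1/10) + 10^(94.4/10)) = 10·log₁₀(6828000000) = 98.34 dB SPL.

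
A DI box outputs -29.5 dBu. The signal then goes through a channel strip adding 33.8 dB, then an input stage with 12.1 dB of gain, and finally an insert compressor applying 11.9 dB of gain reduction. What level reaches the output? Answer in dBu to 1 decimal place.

+4.5 dBu

In dB, series stages simply add:
-29.5 + 33.8 + 12.1 − 11.9 = +4.5 dBu.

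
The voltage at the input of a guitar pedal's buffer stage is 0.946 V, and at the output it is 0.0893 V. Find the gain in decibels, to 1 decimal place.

-20.5 dB

For a voltage ratio, dB = 20·log₁₀(V₂/V₁).
20·log₁₀(0.0893/0.946) = 20·log₁₀(0.09440) = -20.5 dB.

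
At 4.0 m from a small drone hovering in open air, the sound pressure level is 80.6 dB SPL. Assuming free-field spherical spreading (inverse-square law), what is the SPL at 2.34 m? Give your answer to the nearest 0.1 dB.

85.3 dB SPL

For a point source in a free field, ΔL = −20·log₁₀(d₂/d₁).
ΔL = −20·log₁₀(2.34/4.0) = 4.66 dB, so L₂ = 80.6 + (4.66) = 85.3 dB SPL.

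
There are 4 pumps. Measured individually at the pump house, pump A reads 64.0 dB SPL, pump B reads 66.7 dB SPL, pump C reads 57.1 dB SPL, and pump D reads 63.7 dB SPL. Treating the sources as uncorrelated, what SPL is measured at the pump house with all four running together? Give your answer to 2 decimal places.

70.02 dB SPL

Uncorrelated sources add in intensity (power), not in dB.
L_total = 10·log₁₀(10^(64.0/10) + 10^(66.7/10) + 10^(57.1/10) + 10^(63.7/10)) = 10·log₁₀(10050000) = 70.02 dB SPL.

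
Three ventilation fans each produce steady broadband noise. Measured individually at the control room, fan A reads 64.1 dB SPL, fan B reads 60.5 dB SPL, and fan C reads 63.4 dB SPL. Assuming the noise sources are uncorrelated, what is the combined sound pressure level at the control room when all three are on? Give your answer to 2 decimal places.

Uncorrelated sources add in intensity (power), not in dB.
L_total = 10·log₁₀(10^(64.1/10) + 10^(60.5/10) + 10^(63.4/10)) = 10·log₁₀(5880000) = 67.69 dB SPL.

67.69 dB SPL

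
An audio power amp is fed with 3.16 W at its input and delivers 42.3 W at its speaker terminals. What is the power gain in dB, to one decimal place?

For a power ratio, dB = 10·log₁₀(P₂/P₁).
10·log₁₀(42.3/3.16) = 10·log₁₀(13.39) = 11.3 dB.

11.3 dB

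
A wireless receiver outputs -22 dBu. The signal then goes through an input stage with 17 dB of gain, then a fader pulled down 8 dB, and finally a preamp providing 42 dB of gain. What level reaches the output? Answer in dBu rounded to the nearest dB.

In dB, series stages simply add:
-22 + 17 − 8 + 42 = +29 dBu.

+29 dBu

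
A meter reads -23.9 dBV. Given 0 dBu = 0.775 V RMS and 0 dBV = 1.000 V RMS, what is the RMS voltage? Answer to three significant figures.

V = 1.000 V × 10^(-23.9/20).
= 1.000 × 0.06383 = 0.0638 V.

0.0638 V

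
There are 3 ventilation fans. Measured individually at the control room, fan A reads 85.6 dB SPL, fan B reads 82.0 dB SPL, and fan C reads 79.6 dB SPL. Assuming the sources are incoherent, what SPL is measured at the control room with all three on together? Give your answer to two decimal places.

87.87 dB SPL

Incoherent sources sum as intensities:
L_total = 10·log₁₀(10^(85.6/10) + 10^(82.0/10) + 10^(79.6/10)) = 10·log₁₀(612800000) = 87.87 dB SPL.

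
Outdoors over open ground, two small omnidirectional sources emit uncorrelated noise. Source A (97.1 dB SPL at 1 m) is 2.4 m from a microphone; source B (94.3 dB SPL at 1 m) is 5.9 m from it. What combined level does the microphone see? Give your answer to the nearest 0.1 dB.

At the listener: L_A = 97.1 − 20·log₁₀(2.4) = 89.50 dB; L_B = 94.3 − 20·log₁₀(5.9) = 78.88 dB.
Combined: 10·log₁₀(10^(89.50/10)+10^(78.88/10)) = 89.9 dB SPL.

89.9 dB SPL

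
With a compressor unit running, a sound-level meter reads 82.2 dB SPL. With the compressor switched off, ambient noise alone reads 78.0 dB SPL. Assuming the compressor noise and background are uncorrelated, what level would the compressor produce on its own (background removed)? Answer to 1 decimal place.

Background correction is a power subtraction:
L_src = 10·log₁₀(10^(82.2/10) − 10^(78.0/10)) = 10·log₁₀(102900000) = 80.1 dB SPL.

80.1 dB SPL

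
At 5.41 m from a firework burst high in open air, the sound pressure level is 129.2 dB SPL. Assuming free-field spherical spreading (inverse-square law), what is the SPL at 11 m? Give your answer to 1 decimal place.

Inverse-square spreading gives ΔL = −20·log₁₀(d₂/d₁).
ΔL = −20·log₁₀(11/5.41) = -6.16 dB, so L₂ = 129.2 + (-6.16) = 123.0 dB SPL.

123.0 dB SPL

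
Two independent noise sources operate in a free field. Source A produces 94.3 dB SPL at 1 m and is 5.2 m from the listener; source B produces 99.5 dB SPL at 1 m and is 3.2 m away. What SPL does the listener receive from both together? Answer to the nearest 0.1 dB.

89.9 dB SPL

At the listener: L_A = 94.3 − 20·log₁₀(5.2) = 79.98 dB; L_B = 99.5 − 20·log₁₀(3.2) = 89.40 dB.
Combined: 10·log₁₀(10^(79.98/10)+10^(89.40/10)) = 89.9 dB SPL.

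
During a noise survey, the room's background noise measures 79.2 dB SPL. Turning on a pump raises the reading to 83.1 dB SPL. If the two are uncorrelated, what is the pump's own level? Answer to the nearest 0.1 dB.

Subtract intensities: L_src = 10·log₁₀(10^(L_total/10) − 10^(L_bg/10)).
L_src = 10·log₁₀(10^(83.1/10) − 10^(79.2/10)) = 10·log₁₀(121000000) = 80.8 dB SPL.

80.8 dB SPL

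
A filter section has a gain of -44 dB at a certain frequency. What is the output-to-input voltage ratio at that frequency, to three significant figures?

Voltage ratio = 10^(dB/20).
10^(-44/20) = 10^(-2.200) = 0.00631.

0.00631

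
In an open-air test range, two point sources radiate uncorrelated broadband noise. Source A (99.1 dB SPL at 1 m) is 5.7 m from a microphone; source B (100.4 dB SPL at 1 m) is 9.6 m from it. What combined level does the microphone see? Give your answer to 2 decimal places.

85.67 dB SPL

At the listener: L_A = 99.1 − 20·log₁₀(5.7) = 83.983 dB; L_B = 100.4 − 20·log₁₀(9.6) = 80.755 dB.
Combined: 10·log₁₀(10^(83.983/10)+10^(80.755/10)) = 85.67 dB SPL.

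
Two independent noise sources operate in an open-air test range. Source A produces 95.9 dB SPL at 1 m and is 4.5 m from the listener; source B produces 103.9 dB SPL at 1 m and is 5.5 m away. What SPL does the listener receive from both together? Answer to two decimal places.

90.02 dB SPL

At the listener: L_A = 95.9 − 20·log₁₀(4.5) = 82.836 dB; L_B = 103.9 − 20·log₁₀(5.5) = 89.093 dB.
Combined: 10·log₁₀(10^(82.836/10)+10^(89.093/10)) = 90.02 dB SPL.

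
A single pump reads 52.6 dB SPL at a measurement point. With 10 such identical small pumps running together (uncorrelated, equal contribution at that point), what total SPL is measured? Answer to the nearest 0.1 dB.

62.6 dB SPL

10 equal incoherent sources raise the level by 10·log₁₀(10) = 10.00 dB.
L_total = 52.6 + 10.00 = 62.6 dB SPL.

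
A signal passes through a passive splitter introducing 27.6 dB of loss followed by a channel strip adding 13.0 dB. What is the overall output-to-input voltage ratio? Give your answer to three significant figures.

0.186

Net gain = (−27.6) + 13.0 = -14.6 dB.
Voltage ratio = 10^(-14.6/20) = 0.186.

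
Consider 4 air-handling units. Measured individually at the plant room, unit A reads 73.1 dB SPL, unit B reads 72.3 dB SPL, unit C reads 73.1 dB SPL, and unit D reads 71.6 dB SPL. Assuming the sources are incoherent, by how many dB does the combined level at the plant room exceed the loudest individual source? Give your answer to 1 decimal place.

Add the sources as powers (linear), then convert back to dB:
L_total = 10·log₁₀(10^(73.1/10) + 10^(72.3/10) + 10^(73.1/10) + 10^(71.6/10)) = 78.59 dB SPL.
Excess over the loudest (73.1 dB): 78.59 − 73.1 = 5.5 dB.

5.5 dB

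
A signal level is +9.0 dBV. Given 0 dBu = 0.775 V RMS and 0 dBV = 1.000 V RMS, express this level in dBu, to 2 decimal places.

+11.21 dBu

The offset between the scales is 20·log₁₀(0.775/1.000) = −2.214 dB.
So dBu = +9.0 + 2.214 = +11.21 dBu.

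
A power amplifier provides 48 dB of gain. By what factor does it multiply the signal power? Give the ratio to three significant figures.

Power ratio = 10^(dB/10).
10^(48/10) = 10^(4.800) = 63100.

63100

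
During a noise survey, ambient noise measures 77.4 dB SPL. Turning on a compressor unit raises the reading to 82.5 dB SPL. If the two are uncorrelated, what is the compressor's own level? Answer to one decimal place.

80.9 dB SPL

Background correction is a power subtraction:
L_src = 10·log₁₀(10^(82.5/10) − 10^(77.4/10)) = 10·log₁₀(122900000) = 80.9 dB SPL.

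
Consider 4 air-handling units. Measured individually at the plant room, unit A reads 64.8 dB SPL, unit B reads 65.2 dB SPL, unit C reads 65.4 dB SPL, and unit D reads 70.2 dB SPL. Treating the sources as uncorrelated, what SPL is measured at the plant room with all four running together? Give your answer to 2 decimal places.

Add the sources as powers (linear), then convert back to dB:
L_total = 10·log₁₀(10^(64.8/10) + 10^(65.2/10) + 10^(65.4/10) + 10^(70.2/10)) = 10·log₁₀(20270000) = 73.07 dB SPL.

73.07 dB SPL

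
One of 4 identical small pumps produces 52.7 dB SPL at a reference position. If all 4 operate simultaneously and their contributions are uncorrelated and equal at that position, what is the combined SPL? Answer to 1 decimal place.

4 equal incoherent sources raise the level by 10·log₁₀(4) = 6.02 dB.
L_total = 52.7 + 6.02 = 58.7 dB SPL.

58.7 dB SPL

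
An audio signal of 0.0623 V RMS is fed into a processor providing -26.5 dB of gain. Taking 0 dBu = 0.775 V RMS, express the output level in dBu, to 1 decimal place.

Input level: 20·log₁₀(0.0623/0.775) = -21.90 dBu.
Output: -21.90 − 26.5 = -48.4 dBu.

-48.4 dBu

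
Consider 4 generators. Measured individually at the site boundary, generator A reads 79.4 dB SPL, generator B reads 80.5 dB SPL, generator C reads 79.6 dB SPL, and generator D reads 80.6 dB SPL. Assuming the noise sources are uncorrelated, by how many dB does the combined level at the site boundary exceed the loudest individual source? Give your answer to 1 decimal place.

Incoherent sources sum as intensities:
L_total = 10·log₁₀(10^(79.4/10) + 10^(80.5/10) + 10^(79.6/10) + 10^(80.6/10)) = 86.08 dB SPL.
Excess over the loudest (80.6 dB): 86.08 − 80.6 = 5.5 dB.

5.5 dB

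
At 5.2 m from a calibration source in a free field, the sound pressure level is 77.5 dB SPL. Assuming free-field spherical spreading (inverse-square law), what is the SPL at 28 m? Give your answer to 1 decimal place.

62.9 dB SPL

Inverse-square spreading gives ΔL = −20·log₁₀(d₂/d₁).
ΔL = −20·log₁₀(28/5.2) = -14.62 dB, so L₂ = 77.5 + (-14.62) = 62.9 dB SPL.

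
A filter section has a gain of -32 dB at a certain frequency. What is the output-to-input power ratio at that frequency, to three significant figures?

Power ratio = 10^(dB/10).
10^(-32/10) = 10^(-3.200) = 0.000631.

0.000631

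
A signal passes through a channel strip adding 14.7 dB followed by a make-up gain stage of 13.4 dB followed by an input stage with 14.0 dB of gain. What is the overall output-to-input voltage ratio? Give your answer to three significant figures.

Net gain = 14.7 + 13.4 + 14.0 = 42.1 dB.
Voltage ratio = 10^(42.1/20) = 127.

127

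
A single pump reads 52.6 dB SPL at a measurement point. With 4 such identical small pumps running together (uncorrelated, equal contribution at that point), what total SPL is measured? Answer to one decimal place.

58.6 dB SPL

4 equal incoherent sources raise the level by 10·log₁₀(4) = 6.02 dB.
L_total = 52.6 + 6.02 = 58.6 dB SPL.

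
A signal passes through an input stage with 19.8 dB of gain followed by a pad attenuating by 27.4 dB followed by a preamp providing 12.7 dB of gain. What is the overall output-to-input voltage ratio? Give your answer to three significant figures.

1.80

Net gain = 19.8 + (−27.4) + 12.7 = 5.1 dB.
Voltage ratio = 10^(5.1/20) = 1.80.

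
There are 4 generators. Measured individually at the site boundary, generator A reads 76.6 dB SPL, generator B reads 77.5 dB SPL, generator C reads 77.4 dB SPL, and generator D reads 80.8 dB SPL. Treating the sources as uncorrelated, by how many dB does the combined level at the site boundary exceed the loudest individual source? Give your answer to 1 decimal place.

Incoherent sources sum as intensities:
L_total = 10·log₁₀(10^(76.6/10) + 10^(77.5/10) + 10^(77.4/10) + 10^(80.8/10)) = 84.43 dB SPL.
Excess over the loudest (80.8 dB): 84.43 − 80.8 = 3.6 dB.

3.6 dB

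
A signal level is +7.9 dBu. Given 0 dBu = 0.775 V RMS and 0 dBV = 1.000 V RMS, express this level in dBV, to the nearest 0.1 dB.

+5.7 dBV

The offset between the scales is 20·log₁₀(0.775/1.000) = −2.214 dB.
So dBV = +7.9 − 2.214 = +5.7 dBV.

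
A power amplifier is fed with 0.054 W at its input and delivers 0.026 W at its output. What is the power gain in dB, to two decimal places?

-3.17 dB

For a power ratio, dB = 10·log₁₀(P₂/P₁).
10·log₁₀(0.026/0.054) = 10·log₁₀(0.4815) = -3.17 dB.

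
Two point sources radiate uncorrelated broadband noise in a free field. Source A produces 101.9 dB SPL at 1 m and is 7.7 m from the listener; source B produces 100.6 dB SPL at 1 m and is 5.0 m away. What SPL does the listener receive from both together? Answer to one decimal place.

88.6 dB SPL

At the listener: L_A = 101.9 − 20·log₁₀(7.7) = 84.17 dB; L_B = 100.6 − 20·log₁₀(5.0) = 86.62 dB.
Combined: 10·log₁₀(10^(84.17/10)+10^(86.62/10)) = 88.6 dB SPL.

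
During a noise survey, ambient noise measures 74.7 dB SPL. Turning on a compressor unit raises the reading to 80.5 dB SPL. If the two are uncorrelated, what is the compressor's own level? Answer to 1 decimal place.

79.2 dB SPL

Remove the background by subtracting linear intensities:
L_src = 10·log₁₀(10^(80.5/10) − 10^(74.7/10)) = 10·log₁₀(82690000) = 79.2 dB SPL.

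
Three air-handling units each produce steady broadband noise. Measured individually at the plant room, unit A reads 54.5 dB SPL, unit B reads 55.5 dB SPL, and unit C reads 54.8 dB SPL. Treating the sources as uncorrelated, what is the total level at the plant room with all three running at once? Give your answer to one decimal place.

59.7 dB SPL

Uncorrelated sources add in intensity (power), not in dB.
L_total = 10·log₁₀(10^(54.5/10) + 10^(55.5/10) + 10^(54.8/10)) = 10·log₁₀(938600) = 59.7 dB SPL.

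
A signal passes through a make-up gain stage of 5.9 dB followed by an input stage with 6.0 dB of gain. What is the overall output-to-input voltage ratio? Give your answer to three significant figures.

Net gain = 5.9 + 6.0 = 11.9 dB.
Voltage ratio = 10^(11.9/20) = 3.94.

3.94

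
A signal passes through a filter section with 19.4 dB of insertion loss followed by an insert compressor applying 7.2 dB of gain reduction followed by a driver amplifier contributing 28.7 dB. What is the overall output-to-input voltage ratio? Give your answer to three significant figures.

Net gain = (−19.4) + (−7.2) + 28.7 = 2.1 dB.
Voltage ratio = 10^(2.1/20) = 1.27.

1.27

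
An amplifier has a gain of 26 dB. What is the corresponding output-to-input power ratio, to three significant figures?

398

Power ratio = 10^(dB/10).
10^(26/10) = 10^(2.600) = 398.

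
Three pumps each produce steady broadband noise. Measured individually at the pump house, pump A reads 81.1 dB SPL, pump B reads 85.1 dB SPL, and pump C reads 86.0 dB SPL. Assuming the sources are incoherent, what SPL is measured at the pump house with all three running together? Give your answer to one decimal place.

Incoherent sources sum as intensities:
L_total = 10·log₁₀(10^(81.1/10) + 10^(85.1/10) + 10^(86.0/10)) = 10·log₁₀(850500000) = 89.3 dB SPL.

89.3 dB SPL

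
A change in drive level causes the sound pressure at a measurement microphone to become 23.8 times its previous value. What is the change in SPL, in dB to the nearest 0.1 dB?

SPL change from a pressure ratio uses the 20·log₁₀ form:
20·log₁₀(23.8) = 27.5 dB.

27.5 dB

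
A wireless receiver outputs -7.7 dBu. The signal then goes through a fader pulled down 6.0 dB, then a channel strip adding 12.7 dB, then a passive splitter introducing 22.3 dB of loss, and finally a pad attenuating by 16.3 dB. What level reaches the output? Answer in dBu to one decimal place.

Gain stages sum in dB:
-7.7 − 6.0 + 12.7 − 22.3 − 16.3 = -39.6 dBu.

-39.6 dBu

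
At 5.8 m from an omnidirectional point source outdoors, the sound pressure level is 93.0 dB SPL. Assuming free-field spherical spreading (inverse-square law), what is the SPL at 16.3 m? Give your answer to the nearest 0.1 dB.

84.0 dB SPL

For a point source in a free field, ΔL = −20·log₁₀(d₂/d₁).
ΔL = −20·log₁₀(16.3/5.8) = -8.98 dB, so L₂ = 93.0 + (-8.98) = 84.0 dB SPL.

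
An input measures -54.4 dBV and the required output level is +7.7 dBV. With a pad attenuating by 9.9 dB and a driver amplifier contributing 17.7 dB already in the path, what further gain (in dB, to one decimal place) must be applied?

The required make-up gain is the shortfall in the dB sum.
G = +7.7 − (-54.4) + 9.9 − 17.7 = 54.3 dB.

54.3 dB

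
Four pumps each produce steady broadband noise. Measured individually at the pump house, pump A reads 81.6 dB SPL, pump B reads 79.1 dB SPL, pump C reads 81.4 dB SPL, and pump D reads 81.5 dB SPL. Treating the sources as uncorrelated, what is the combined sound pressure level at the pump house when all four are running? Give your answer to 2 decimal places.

87.03 dB SPL

Uncorrelated sources add in intensity (power), not in dB.
L_total = 10·log₁₀(10^(81.6/10) + 10^(79.1/10) + 10^(81.4/10) + 10^(81.5/10)) = 10·log₁₀(505100000) = 87.03 dB SPL.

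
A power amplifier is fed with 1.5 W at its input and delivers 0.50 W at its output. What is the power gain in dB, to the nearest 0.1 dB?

Power ratio → dB uses the 10·log₁₀ form:
10·log₁₀(0.50/1.5) = 10·log₁₀(0.3333) = -4.8 dB.

-4.8 dB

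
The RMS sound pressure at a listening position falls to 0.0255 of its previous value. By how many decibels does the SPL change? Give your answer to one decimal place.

-31.9 dB

Sound pressure is an amplitude quantity: ΔL = 20·log₁₀(p₂/p₁).
20·log₁₀(0.0255) = -31.9 dB.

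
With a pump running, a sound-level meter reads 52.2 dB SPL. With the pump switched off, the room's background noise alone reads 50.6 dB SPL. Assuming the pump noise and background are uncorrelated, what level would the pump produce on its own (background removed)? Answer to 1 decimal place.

Background correction is a power subtraction:
L_src = 10·log₁₀(10^(52.2/10) − 10^(50.6/10)) = 10·log₁₀(51140) = 47.1 dB SPL.

47.1 dB SPL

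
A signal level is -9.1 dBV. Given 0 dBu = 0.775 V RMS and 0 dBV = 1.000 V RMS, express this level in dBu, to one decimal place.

The offset between the scales is 20·log₁₀(0.775/1.000) = −2.214 dB.
So dBu = -9.1 + 2.214 = -6.9 dBu.

-6.9 dBu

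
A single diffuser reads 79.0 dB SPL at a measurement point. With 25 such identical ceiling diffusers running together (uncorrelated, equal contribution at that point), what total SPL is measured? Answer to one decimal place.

93.0 dB SPL

25 equal incoherent sources raise the level by 10·log₁₀(25) = 13.98 dB.
L_total = 79.0 + 13.98 = 93.0 dB SPL.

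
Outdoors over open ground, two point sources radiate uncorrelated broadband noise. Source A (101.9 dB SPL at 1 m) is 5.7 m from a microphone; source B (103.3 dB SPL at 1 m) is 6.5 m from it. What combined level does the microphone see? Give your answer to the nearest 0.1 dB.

89.9 dB SPL

At the listener: L_A = 101.9 − 20·log₁₀(5.7) = 86.78 dB; L_B = 103.3 − 20·log₁₀(6.5) = 87.04 dB.
Combined: 10·log₁₀(10^(86.78/10)+10^(87.04/10)) = 89.9 dB SPL.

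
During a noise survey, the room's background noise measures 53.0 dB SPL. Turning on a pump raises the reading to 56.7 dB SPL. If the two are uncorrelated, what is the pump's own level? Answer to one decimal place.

54.3 dB SPL

Remove the background by subtracting linear intensities:
L_src = 10·log₁₀(10^(56.7/10) − 10^(53.0/10)) = 10·log₁₀(268200) = 54.3 dB SPL.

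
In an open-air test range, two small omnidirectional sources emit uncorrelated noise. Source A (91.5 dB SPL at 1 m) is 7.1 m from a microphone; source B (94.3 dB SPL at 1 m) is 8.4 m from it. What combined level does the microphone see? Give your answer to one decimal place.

78.2 dB SPL

At the listener: L_A = 91.5 − 20·log₁₀(7.1) = 74.47 dB; L_B = 94.3 − 20·log₁₀(8.4) = 75.81 dB.
Combined: 10·log₁₀(10^(74.47/10)+10^(75.81/10)) = 78.2 dB SPL.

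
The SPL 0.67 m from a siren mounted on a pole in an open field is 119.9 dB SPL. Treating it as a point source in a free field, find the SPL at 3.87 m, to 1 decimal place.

For a point source in a free field, ΔL = −20·log₁₀(d₂/d₁).
ΔL = −20·log₁₀(3.87/0.67) = -15.23 dB, so L₂ = 119.9 + (-15.23) = 104.7 dB SPL.

104.7 dB SPL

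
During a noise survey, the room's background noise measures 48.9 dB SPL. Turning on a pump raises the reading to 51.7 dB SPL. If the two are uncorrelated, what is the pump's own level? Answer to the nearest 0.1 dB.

Subtract intensities: L_src = 10·log₁₀(10^(L_total/10) − 10^(L_bg/10)).
L_src = 10·log₁₀(10^(51.7/10) − 10^(48.9/10)) = 10·log₁₀(70290) = 48.5 dB SPL.

48.5 dB SPL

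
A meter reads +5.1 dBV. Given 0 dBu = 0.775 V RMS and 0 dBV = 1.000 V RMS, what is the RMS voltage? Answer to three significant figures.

V = 1.000 V × 10^(+5.1/20).
= 1.000 × 1.799 = 1.80 V.

1.80 V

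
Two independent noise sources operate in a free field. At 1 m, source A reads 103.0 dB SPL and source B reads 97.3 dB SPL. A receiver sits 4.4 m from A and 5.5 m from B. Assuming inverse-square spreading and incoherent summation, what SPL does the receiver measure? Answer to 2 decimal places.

90.82 dB SPL

At the listener: L_A = 103.0 − 20·log₁₀(4.4) = 90.131 dB; L_B = 97.3 − 20·log₁₀(5.5) = 82.493 dB.
Combined: 10·log₁₀(10^(90.131/10)+10^(82.493/10)) = 90.82 dB SPL.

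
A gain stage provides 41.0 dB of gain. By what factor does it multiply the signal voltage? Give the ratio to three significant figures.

Voltage ratio = 10^(dB/20).
10^(41.0/20) = 10^(2.050) = 112.

112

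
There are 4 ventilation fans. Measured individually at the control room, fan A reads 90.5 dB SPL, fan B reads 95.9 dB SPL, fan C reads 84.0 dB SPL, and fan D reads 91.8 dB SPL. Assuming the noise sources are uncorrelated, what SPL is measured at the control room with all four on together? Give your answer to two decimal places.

98.31 dB SPL

Incoherent sources sum as intensities:
L_total = 10·log₁₀(10^(90.5/10) + 10^(95.9/10) + 10^(84.0/10) + 10^(91.8/10)) = 10·log₁₀(6777000000) = 98.31 dB SPL.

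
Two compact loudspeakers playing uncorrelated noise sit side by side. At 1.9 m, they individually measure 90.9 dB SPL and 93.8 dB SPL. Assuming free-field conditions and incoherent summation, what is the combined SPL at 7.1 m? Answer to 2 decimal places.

84.15 dB SPL

Combined at 1.9 m: 10·log₁₀(10^(90.9/10)+10^(93.8/10)) = 95.598 dB SPL.
Then apply −20·log₁₀(7.1/1.9) = -11.450 dB → 84.15 dB SPL.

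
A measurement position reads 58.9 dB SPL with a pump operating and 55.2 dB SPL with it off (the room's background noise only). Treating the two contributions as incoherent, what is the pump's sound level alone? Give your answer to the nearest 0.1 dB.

56.5 dB SPL

Remove the background by subtracting linear intensities:
L_src = 10·log₁₀(10^(58.9/10) − 10^(55.2/10)) = 10·log₁₀(445100) = 56.5 dB SPL.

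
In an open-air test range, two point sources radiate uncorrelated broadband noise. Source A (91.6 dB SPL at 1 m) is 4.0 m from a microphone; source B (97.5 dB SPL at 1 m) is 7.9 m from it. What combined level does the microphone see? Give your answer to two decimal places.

At the listener: L_A = 91.6 − 20·log₁₀(4.0) = 79.559 dB; L_B = 97.5 − 20·log₁₀(7.9) = 79.547 dB.
Combined: 10·log₁₀(10^(79.559/10)+10^(79.547/10)) = 82.56 dB SPL.

82.56 dB SPL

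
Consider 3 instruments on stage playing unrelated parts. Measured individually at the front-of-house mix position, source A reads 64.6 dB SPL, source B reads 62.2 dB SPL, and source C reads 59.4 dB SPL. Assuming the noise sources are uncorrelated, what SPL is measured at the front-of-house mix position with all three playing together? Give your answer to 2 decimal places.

67.34 dB SPL

Incoherent sources sum as intensities:
L_total = 10·log₁₀(10^(64.6/10) + 10^(62.2/10) + 10^(59.4/10)) = 10·log₁₀(5415000) = 67.34 dB SPL.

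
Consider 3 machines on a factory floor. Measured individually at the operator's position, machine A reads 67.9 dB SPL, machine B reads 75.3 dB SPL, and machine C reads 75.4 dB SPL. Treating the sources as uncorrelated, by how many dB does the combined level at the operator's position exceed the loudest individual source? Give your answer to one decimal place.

Incoherent sources sum as intensities:
L_total = 10·log₁₀(10^(67.9/10) + 10^(75.3/10) + 10^(75.4/10)) = 78.73 dB SPL.
Excess over the loudest (75.4 dB): 78.73 − 75.4 = 3.3 dB.

3.3 dB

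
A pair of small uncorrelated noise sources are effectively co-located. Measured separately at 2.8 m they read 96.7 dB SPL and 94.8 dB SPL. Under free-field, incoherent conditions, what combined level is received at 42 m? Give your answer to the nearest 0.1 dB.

75.3 dB SPL

Combined at 2.8 m: 10·log₁₀(10^(96.7/10)+10^(94.8/10)) = 98.86 dB SPL.
Then apply −20·log₁₀(42/2.8) = -23.52 dB → 75.3 dB SPL.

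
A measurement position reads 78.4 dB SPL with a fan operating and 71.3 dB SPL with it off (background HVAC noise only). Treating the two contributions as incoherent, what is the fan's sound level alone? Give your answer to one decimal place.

77.5 dB SPL

Background correction is a power subtraction:
L_src = 10·log₁₀(10^(78.4/10) − 10^(71.3/10)) = 10·log₁₀(55690000) = 77.5 dB SPL.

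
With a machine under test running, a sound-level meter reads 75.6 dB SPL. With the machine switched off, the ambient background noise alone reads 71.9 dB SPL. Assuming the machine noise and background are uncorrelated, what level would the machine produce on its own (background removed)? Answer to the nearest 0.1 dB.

Subtract intensities: L_src = 10·log₁₀(10^(L_total/10) − 10^(L_bg/10)).
L_src = 10·log₁₀(10^(75.6/10) − 10^(71.9/10)) = 10·log₁₀(20820000) = 73.2 dB SPL.

73.2 dB SPL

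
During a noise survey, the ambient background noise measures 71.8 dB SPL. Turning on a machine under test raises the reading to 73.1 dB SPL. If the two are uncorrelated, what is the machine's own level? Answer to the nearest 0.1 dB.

Subtract intensities: L_src = 10·log₁₀(10^(L_total/10) − 10^(L_bg/10)).
L_src = 10·log₁₀(10^(73.1/10) − 10^(71.8/10)) = 10·log₁₀(5282000) = 67.2 dB SPL.

67.2 dB SPL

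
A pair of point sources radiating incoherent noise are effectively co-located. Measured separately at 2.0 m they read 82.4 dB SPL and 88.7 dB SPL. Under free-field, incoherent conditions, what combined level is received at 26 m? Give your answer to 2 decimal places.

67.34 dB SPL

Combined at 2.0 m: 10·log₁₀(10^(82.4/10)+10^(88.7/10)) = 89.615 dB SPL.
Then apply −20·log₁₀(26/2.0) = -22.279 dB → 67.34 dB SPL.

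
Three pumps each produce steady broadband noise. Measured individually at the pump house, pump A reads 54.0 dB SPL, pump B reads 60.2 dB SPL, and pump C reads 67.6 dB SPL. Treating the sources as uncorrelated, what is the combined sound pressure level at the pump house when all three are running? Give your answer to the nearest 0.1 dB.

Incoherent sources sum as intensities:
L_total = 10·log₁₀(10^(54.0/10) + 10^(60.2/10) + 10^(67.6/10)) = 10·log₁₀(7053000) = 68.5 dB SPL.

68.5 dB SPL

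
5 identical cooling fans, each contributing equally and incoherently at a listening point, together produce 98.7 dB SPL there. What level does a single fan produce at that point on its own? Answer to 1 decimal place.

5 equal incoherent sources add 10·log₁₀(5) = 6.99 dB over one source.
L_one = 98.7 − 6.99 = 91.7 dB SPL.

91.7 dB SPL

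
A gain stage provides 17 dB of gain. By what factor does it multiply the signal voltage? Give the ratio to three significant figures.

7.08

Voltage ratio = 10^(dB/20).
10^(17/20) = 10^(0.8500) = 7.08.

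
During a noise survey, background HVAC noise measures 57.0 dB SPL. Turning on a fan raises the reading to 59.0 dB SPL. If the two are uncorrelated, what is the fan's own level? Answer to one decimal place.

54.7 dB SPL

Background correction is a power subtraction:
L_src = 10·log₁₀(10^(59.0/10) − 10^(57.0/10)) = 10·log₁₀(293100) = 54.7 dB SPL.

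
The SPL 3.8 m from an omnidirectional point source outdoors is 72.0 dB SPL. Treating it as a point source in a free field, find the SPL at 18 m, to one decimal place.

58.5 dB SPL

For a point source in a free field, ΔL = −20·log₁₀(d₂/d₁).
ΔL = −20·log₁₀(18/3.8) = -13.51 dB, so L₂ = 72.0 + (-13.51) = 58.5 dB SPL.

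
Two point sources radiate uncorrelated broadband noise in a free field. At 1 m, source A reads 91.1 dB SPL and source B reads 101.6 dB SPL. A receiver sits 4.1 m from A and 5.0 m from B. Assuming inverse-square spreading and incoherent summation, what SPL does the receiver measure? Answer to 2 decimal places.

At the listener: L_A = 91.1 − 20·log₁₀(4.1) = 78.844 dB; L_B = 101.6 − 20·log₁₀(5.0) = 87.621 dB.
Combined: 10·log₁₀(10^(78.844/10)+10^(87.621/10)) = 88.16 dB SPL.

88.16 dB SPL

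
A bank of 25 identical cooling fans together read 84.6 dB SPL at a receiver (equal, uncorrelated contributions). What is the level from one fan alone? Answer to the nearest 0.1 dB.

25 equal incoherent sources add 10·log₁₀(25) = 13.98 dB over one source.
L_one = 84.6 − 13.98 = 70.6 dB SPL.

70.6 dB SPL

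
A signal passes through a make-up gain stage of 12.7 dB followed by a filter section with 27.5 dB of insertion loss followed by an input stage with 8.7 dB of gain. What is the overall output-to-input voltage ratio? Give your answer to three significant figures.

0.495

Net gain = 12.7 + (−27.5) + 8.7 = -6.1 dB.
Voltage ratio = 10^(-6.1/20) = 0.495.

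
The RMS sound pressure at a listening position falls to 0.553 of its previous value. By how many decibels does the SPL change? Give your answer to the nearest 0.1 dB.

Sound pressure is an amplitude quantity: ΔL = 20·log₁₀(p₂/p₁).
20·log₁₀(0.553) = -5.1 dB.

-5.1 dB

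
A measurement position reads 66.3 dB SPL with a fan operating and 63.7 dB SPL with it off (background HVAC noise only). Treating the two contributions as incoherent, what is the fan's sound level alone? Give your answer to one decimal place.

Subtract intensities: L_src = 10·log₁₀(10^(L_total/10) − 10^(L_bg/10)).
L_src = 10·log₁₀(10^(66.3/10) − 10^(63.7/10)) = 10·log₁₀(1922000) = 62.8 dB SPL.

62.8 dB SPL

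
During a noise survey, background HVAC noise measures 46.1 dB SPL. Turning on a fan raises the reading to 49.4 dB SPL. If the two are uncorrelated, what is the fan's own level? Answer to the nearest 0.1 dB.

Subtract intensities: L_src = 10·log₁₀(10^(L_total/10) − 10^(L_bg/10)).
L_src = 10·log₁₀(10^(49.4/10) − 10^(46.1/10)) = 10·log₁₀(46360) = 46.7 dB SPL.

46.7 dB SPL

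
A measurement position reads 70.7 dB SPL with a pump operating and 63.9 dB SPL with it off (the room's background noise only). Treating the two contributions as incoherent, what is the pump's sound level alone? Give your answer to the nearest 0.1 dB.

Background correction is a power subtraction:
L_src = 10·log₁₀(10^(70.7/10) − 10^(63.9/10)) = 10·log₁₀(9294000) = 69.7 dB SPL.

69.7 dB SPL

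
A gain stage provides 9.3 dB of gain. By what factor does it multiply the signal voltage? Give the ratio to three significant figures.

2.92

Voltage ratio = 10^(dB/20).
10^(9.3/20) = 10^(0.4650) = 2.92.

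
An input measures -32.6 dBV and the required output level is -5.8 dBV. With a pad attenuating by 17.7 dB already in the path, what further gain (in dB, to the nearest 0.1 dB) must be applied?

The required make-up gain is the shortfall in the dB sum.
G = -5.8 − (-32.6) + 17.7 = 44.5 dB.

44.5 dB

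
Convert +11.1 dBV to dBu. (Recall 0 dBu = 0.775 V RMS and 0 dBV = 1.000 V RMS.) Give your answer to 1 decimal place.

+13.3 dBu

The offset between the scales is 20·log₁₀(0.775/1.000) = −2.214 dB.
So dBu = +11.1 + 2.214 = +13.3 dBu.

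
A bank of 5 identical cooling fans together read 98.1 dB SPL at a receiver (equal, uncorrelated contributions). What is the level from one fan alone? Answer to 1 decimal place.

5 equal incoherent sources add 10·log₁₀(5) = 6.99 dB over one source.
L_one = 98.1 − 6.99 = 91.1 dB SPL.

91.1 dB SPL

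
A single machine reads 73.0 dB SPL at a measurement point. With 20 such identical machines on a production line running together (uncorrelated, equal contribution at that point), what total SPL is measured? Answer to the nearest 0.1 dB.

20 equal incoherent sources raise the level by 10·log₁₀(20) = 13.01 dB.
L_total = 73.0 + 13.01 = 86.0 dB SPL.

86.0 dB SPL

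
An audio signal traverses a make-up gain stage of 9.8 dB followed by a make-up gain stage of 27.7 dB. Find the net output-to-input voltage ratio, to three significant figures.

Net gain = 9.8 + 27.7 = 37.5 dB.
Voltage ratio = 10^(37.5/20) = 75.0.

75.0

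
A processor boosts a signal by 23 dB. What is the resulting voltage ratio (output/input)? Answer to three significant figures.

14.1

Voltage ratio = 10^(dB/20).
10^(23/20) = 10^(1.150) = 14.1.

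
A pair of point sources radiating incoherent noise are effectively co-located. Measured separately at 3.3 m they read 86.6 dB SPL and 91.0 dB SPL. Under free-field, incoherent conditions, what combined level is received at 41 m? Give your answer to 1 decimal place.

70.5 dB SPL

Combined at 3.3 m: 10·log₁₀(10^(86.6/10)+10^(91.0/10)) = 92.35 dB SPL.
Then apply −20·log₁₀(41/3.3) = -21.89 dB → 70.5 dB SPL.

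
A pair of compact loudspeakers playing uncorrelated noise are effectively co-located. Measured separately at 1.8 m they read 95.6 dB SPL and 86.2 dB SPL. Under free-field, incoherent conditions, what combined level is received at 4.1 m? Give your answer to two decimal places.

88.92 dB SPL

Combined at 1.8 m: 10·log₁₀(10^(95.6/10)+10^(86.2/10)) = 96.072 dB SPL.
Then apply −20·log₁₀(4.1/1.8) = -7.150 dB → 88.92 dB SPL.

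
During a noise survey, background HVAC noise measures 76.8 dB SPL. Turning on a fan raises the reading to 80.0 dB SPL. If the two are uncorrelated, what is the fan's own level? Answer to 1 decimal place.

Remove the background by subtracting linear intensities:
L_src = 10·log₁₀(10^(80.0/10) − 10^(76.8/10)) = 10·log₁₀(52140000) = 77.2 dB SPL.

77.2 dB SPL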